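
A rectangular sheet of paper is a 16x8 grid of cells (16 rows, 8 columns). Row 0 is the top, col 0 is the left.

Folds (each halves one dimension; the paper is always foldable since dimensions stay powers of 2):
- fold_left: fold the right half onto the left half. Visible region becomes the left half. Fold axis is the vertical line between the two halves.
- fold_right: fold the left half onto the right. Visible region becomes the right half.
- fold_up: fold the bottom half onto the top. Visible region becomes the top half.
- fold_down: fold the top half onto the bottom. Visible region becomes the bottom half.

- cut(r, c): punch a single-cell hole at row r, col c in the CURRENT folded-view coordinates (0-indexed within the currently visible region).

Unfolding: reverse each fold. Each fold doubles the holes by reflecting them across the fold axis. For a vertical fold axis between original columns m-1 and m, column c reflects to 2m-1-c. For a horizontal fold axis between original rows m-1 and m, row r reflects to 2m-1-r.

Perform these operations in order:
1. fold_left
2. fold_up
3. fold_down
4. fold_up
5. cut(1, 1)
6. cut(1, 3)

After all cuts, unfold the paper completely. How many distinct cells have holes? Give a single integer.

Answer: 32

Derivation:
Op 1 fold_left: fold axis v@4; visible region now rows[0,16) x cols[0,4) = 16x4
Op 2 fold_up: fold axis h@8; visible region now rows[0,8) x cols[0,4) = 8x4
Op 3 fold_down: fold axis h@4; visible region now rows[4,8) x cols[0,4) = 4x4
Op 4 fold_up: fold axis h@6; visible region now rows[4,6) x cols[0,4) = 2x4
Op 5 cut(1, 1): punch at orig (5,1); cuts so far [(5, 1)]; region rows[4,6) x cols[0,4) = 2x4
Op 6 cut(1, 3): punch at orig (5,3); cuts so far [(5, 1), (5, 3)]; region rows[4,6) x cols[0,4) = 2x4
Unfold 1 (reflect across h@6): 4 holes -> [(5, 1), (5, 3), (6, 1), (6, 3)]
Unfold 2 (reflect across h@4): 8 holes -> [(1, 1), (1, 3), (2, 1), (2, 3), (5, 1), (5, 3), (6, 1), (6, 3)]
Unfold 3 (reflect across h@8): 16 holes -> [(1, 1), (1, 3), (2, 1), (2, 3), (5, 1), (5, 3), (6, 1), (6, 3), (9, 1), (9, 3), (10, 1), (10, 3), (13, 1), (13, 3), (14, 1), (14, 3)]
Unfold 4 (reflect across v@4): 32 holes -> [(1, 1), (1, 3), (1, 4), (1, 6), (2, 1), (2, 3), (2, 4), (2, 6), (5, 1), (5, 3), (5, 4), (5, 6), (6, 1), (6, 3), (6, 4), (6, 6), (9, 1), (9, 3), (9, 4), (9, 6), (10, 1), (10, 3), (10, 4), (10, 6), (13, 1), (13, 3), (13, 4), (13, 6), (14, 1), (14, 3), (14, 4), (14, 6)]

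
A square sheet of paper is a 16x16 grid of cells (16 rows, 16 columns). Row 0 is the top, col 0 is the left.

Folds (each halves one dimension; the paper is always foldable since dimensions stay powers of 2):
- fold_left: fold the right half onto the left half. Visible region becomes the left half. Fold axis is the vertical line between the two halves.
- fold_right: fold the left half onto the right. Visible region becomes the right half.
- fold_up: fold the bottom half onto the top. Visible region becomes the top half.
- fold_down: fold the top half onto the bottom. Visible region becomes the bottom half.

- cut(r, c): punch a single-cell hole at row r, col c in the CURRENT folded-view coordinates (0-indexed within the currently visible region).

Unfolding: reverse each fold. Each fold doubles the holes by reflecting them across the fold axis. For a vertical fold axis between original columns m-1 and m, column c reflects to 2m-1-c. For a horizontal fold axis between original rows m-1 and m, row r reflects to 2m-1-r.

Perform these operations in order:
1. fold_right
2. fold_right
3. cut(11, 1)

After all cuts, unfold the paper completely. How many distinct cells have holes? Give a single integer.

Op 1 fold_right: fold axis v@8; visible region now rows[0,16) x cols[8,16) = 16x8
Op 2 fold_right: fold axis v@12; visible region now rows[0,16) x cols[12,16) = 16x4
Op 3 cut(11, 1): punch at orig (11,13); cuts so far [(11, 13)]; region rows[0,16) x cols[12,16) = 16x4
Unfold 1 (reflect across v@12): 2 holes -> [(11, 10), (11, 13)]
Unfold 2 (reflect across v@8): 4 holes -> [(11, 2), (11, 5), (11, 10), (11, 13)]

Answer: 4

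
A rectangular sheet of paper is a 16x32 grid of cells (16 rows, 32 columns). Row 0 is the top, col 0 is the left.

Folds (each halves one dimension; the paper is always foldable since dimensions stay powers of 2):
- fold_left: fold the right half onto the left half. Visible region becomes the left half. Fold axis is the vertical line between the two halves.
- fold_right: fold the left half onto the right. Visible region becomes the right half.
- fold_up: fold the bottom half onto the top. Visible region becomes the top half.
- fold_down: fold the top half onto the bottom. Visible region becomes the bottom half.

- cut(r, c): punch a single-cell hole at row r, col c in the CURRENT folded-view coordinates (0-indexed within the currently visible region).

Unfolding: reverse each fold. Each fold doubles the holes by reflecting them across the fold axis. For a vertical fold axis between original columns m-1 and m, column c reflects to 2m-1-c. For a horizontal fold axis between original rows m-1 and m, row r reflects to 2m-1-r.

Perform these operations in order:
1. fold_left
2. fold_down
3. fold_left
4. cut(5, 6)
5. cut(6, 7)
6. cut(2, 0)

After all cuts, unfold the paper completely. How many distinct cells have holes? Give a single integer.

Op 1 fold_left: fold axis v@16; visible region now rows[0,16) x cols[0,16) = 16x16
Op 2 fold_down: fold axis h@8; visible region now rows[8,16) x cols[0,16) = 8x16
Op 3 fold_left: fold axis v@8; visible region now rows[8,16) x cols[0,8) = 8x8
Op 4 cut(5, 6): punch at orig (13,6); cuts so far [(13, 6)]; region rows[8,16) x cols[0,8) = 8x8
Op 5 cut(6, 7): punch at orig (14,7); cuts so far [(13, 6), (14, 7)]; region rows[8,16) x cols[0,8) = 8x8
Op 6 cut(2, 0): punch at orig (10,0); cuts so far [(10, 0), (13, 6), (14, 7)]; region rows[8,16) x cols[0,8) = 8x8
Unfold 1 (reflect across v@8): 6 holes -> [(10, 0), (10, 15), (13, 6), (13, 9), (14, 7), (14, 8)]
Unfold 2 (reflect across h@8): 12 holes -> [(1, 7), (1, 8), (2, 6), (2, 9), (5, 0), (5, 15), (10, 0), (10, 15), (13, 6), (13, 9), (14, 7), (14, 8)]
Unfold 3 (reflect across v@16): 24 holes -> [(1, 7), (1, 8), (1, 23), (1, 24), (2, 6), (2, 9), (2, 22), (2, 25), (5, 0), (5, 15), (5, 16), (5, 31), (10, 0), (10, 15), (10, 16), (10, 31), (13, 6), (13, 9), (13, 22), (13, 25), (14, 7), (14, 8), (14, 23), (14, 24)]

Answer: 24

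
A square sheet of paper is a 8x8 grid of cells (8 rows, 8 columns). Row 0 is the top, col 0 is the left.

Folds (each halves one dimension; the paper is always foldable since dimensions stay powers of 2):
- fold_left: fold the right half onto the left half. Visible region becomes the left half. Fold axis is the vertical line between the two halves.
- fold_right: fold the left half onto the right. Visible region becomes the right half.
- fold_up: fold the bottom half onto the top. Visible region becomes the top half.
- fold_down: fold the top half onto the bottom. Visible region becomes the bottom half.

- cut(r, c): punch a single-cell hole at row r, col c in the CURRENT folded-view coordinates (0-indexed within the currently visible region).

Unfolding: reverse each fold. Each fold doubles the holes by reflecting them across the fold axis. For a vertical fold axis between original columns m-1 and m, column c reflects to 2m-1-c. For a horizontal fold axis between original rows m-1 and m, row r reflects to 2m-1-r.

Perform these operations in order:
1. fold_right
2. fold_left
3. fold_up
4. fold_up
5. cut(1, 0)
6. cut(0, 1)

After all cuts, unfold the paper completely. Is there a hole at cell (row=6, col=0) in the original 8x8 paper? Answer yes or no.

Op 1 fold_right: fold axis v@4; visible region now rows[0,8) x cols[4,8) = 8x4
Op 2 fold_left: fold axis v@6; visible region now rows[0,8) x cols[4,6) = 8x2
Op 3 fold_up: fold axis h@4; visible region now rows[0,4) x cols[4,6) = 4x2
Op 4 fold_up: fold axis h@2; visible region now rows[0,2) x cols[4,6) = 2x2
Op 5 cut(1, 0): punch at orig (1,4); cuts so far [(1, 4)]; region rows[0,2) x cols[4,6) = 2x2
Op 6 cut(0, 1): punch at orig (0,5); cuts so far [(0, 5), (1, 4)]; region rows[0,2) x cols[4,6) = 2x2
Unfold 1 (reflect across h@2): 4 holes -> [(0, 5), (1, 4), (2, 4), (3, 5)]
Unfold 2 (reflect across h@4): 8 holes -> [(0, 5), (1, 4), (2, 4), (3, 5), (4, 5), (5, 4), (6, 4), (7, 5)]
Unfold 3 (reflect across v@6): 16 holes -> [(0, 5), (0, 6), (1, 4), (1, 7), (2, 4), (2, 7), (3, 5), (3, 6), (4, 5), (4, 6), (5, 4), (5, 7), (6, 4), (6, 7), (7, 5), (7, 6)]
Unfold 4 (reflect across v@4): 32 holes -> [(0, 1), (0, 2), (0, 5), (0, 6), (1, 0), (1, 3), (1, 4), (1, 7), (2, 0), (2, 3), (2, 4), (2, 7), (3, 1), (3, 2), (3, 5), (3, 6), (4, 1), (4, 2), (4, 5), (4, 6), (5, 0), (5, 3), (5, 4), (5, 7), (6, 0), (6, 3), (6, 4), (6, 7), (7, 1), (7, 2), (7, 5), (7, 6)]
Holes: [(0, 1), (0, 2), (0, 5), (0, 6), (1, 0), (1, 3), (1, 4), (1, 7), (2, 0), (2, 3), (2, 4), (2, 7), (3, 1), (3, 2), (3, 5), (3, 6), (4, 1), (4, 2), (4, 5), (4, 6), (5, 0), (5, 3), (5, 4), (5, 7), (6, 0), (6, 3), (6, 4), (6, 7), (7, 1), (7, 2), (7, 5), (7, 6)]

Answer: yes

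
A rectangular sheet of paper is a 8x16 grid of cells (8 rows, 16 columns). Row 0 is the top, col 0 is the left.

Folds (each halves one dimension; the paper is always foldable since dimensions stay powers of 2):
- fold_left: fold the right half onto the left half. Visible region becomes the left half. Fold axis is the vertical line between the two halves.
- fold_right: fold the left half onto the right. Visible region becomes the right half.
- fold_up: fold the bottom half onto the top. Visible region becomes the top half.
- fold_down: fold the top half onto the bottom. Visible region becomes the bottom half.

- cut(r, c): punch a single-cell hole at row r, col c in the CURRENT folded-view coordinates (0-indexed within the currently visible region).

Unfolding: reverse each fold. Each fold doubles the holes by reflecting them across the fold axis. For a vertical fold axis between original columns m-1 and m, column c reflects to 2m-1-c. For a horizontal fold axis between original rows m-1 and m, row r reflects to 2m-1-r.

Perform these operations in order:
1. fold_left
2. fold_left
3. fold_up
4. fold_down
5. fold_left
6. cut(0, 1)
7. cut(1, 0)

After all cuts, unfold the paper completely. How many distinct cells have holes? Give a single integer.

Answer: 64

Derivation:
Op 1 fold_left: fold axis v@8; visible region now rows[0,8) x cols[0,8) = 8x8
Op 2 fold_left: fold axis v@4; visible region now rows[0,8) x cols[0,4) = 8x4
Op 3 fold_up: fold axis h@4; visible region now rows[0,4) x cols[0,4) = 4x4
Op 4 fold_down: fold axis h@2; visible region now rows[2,4) x cols[0,4) = 2x4
Op 5 fold_left: fold axis v@2; visible region now rows[2,4) x cols[0,2) = 2x2
Op 6 cut(0, 1): punch at orig (2,1); cuts so far [(2, 1)]; region rows[2,4) x cols[0,2) = 2x2
Op 7 cut(1, 0): punch at orig (3,0); cuts so far [(2, 1), (3, 0)]; region rows[2,4) x cols[0,2) = 2x2
Unfold 1 (reflect across v@2): 4 holes -> [(2, 1), (2, 2), (3, 0), (3, 3)]
Unfold 2 (reflect across h@2): 8 holes -> [(0, 0), (0, 3), (1, 1), (1, 2), (2, 1), (2, 2), (3, 0), (3, 3)]
Unfold 3 (reflect across h@4): 16 holes -> [(0, 0), (0, 3), (1, 1), (1, 2), (2, 1), (2, 2), (3, 0), (3, 3), (4, 0), (4, 3), (5, 1), (5, 2), (6, 1), (6, 2), (7, 0), (7, 3)]
Unfold 4 (reflect across v@4): 32 holes -> [(0, 0), (0, 3), (0, 4), (0, 7), (1, 1), (1, 2), (1, 5), (1, 6), (2, 1), (2, 2), (2, 5), (2, 6), (3, 0), (3, 3), (3, 4), (3, 7), (4, 0), (4, 3), (4, 4), (4, 7), (5, 1), (5, 2), (5, 5), (5, 6), (6, 1), (6, 2), (6, 5), (6, 6), (7, 0), (7, 3), (7, 4), (7, 7)]
Unfold 5 (reflect across v@8): 64 holes -> [(0, 0), (0, 3), (0, 4), (0, 7), (0, 8), (0, 11), (0, 12), (0, 15), (1, 1), (1, 2), (1, 5), (1, 6), (1, 9), (1, 10), (1, 13), (1, 14), (2, 1), (2, 2), (2, 5), (2, 6), (2, 9), (2, 10), (2, 13), (2, 14), (3, 0), (3, 3), (3, 4), (3, 7), (3, 8), (3, 11), (3, 12), (3, 15), (4, 0), (4, 3), (4, 4), (4, 7), (4, 8), (4, 11), (4, 12), (4, 15), (5, 1), (5, 2), (5, 5), (5, 6), (5, 9), (5, 10), (5, 13), (5, 14), (6, 1), (6, 2), (6, 5), (6, 6), (6, 9), (6, 10), (6, 13), (6, 14), (7, 0), (7, 3), (7, 4), (7, 7), (7, 8), (7, 11), (7, 12), (7, 15)]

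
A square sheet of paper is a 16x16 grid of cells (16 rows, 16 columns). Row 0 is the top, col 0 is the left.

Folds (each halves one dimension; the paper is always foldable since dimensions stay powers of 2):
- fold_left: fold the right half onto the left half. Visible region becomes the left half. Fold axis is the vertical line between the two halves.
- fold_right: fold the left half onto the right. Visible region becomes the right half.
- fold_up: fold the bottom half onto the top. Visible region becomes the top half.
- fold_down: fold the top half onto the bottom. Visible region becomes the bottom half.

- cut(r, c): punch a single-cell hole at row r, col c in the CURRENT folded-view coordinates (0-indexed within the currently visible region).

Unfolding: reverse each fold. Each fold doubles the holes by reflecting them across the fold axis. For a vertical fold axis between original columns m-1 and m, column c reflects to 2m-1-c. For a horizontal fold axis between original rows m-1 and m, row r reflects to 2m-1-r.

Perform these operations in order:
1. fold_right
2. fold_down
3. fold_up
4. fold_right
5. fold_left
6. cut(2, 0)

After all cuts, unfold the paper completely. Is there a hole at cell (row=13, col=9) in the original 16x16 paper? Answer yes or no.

Answer: no

Derivation:
Op 1 fold_right: fold axis v@8; visible region now rows[0,16) x cols[8,16) = 16x8
Op 2 fold_down: fold axis h@8; visible region now rows[8,16) x cols[8,16) = 8x8
Op 3 fold_up: fold axis h@12; visible region now rows[8,12) x cols[8,16) = 4x8
Op 4 fold_right: fold axis v@12; visible region now rows[8,12) x cols[12,16) = 4x4
Op 5 fold_left: fold axis v@14; visible region now rows[8,12) x cols[12,14) = 4x2
Op 6 cut(2, 0): punch at orig (10,12); cuts so far [(10, 12)]; region rows[8,12) x cols[12,14) = 4x2
Unfold 1 (reflect across v@14): 2 holes -> [(10, 12), (10, 15)]
Unfold 2 (reflect across v@12): 4 holes -> [(10, 8), (10, 11), (10, 12), (10, 15)]
Unfold 3 (reflect across h@12): 8 holes -> [(10, 8), (10, 11), (10, 12), (10, 15), (13, 8), (13, 11), (13, 12), (13, 15)]
Unfold 4 (reflect across h@8): 16 holes -> [(2, 8), (2, 11), (2, 12), (2, 15), (5, 8), (5, 11), (5, 12), (5, 15), (10, 8), (10, 11), (10, 12), (10, 15), (13, 8), (13, 11), (13, 12), (13, 15)]
Unfold 5 (reflect across v@8): 32 holes -> [(2, 0), (2, 3), (2, 4), (2, 7), (2, 8), (2, 11), (2, 12), (2, 15), (5, 0), (5, 3), (5, 4), (5, 7), (5, 8), (5, 11), (5, 12), (5, 15), (10, 0), (10, 3), (10, 4), (10, 7), (10, 8), (10, 11), (10, 12), (10, 15), (13, 0), (13, 3), (13, 4), (13, 7), (13, 8), (13, 11), (13, 12), (13, 15)]
Holes: [(2, 0), (2, 3), (2, 4), (2, 7), (2, 8), (2, 11), (2, 12), (2, 15), (5, 0), (5, 3), (5, 4), (5, 7), (5, 8), (5, 11), (5, 12), (5, 15), (10, 0), (10, 3), (10, 4), (10, 7), (10, 8), (10, 11), (10, 12), (10, 15), (13, 0), (13, 3), (13, 4), (13, 7), (13, 8), (13, 11), (13, 12), (13, 15)]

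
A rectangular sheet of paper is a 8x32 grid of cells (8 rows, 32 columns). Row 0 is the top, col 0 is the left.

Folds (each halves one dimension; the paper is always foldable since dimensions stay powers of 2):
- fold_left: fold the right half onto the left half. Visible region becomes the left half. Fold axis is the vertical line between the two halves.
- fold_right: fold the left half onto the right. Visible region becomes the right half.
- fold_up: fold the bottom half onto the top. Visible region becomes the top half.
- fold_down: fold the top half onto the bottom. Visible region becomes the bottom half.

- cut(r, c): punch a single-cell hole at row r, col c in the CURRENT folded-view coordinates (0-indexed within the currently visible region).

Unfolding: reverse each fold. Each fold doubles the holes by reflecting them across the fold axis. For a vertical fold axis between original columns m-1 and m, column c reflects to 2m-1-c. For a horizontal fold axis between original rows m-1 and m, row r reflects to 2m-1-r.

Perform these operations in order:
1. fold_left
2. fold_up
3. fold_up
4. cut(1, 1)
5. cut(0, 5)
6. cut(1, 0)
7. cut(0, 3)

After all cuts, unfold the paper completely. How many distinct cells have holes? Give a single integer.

Answer: 32

Derivation:
Op 1 fold_left: fold axis v@16; visible region now rows[0,8) x cols[0,16) = 8x16
Op 2 fold_up: fold axis h@4; visible region now rows[0,4) x cols[0,16) = 4x16
Op 3 fold_up: fold axis h@2; visible region now rows[0,2) x cols[0,16) = 2x16
Op 4 cut(1, 1): punch at orig (1,1); cuts so far [(1, 1)]; region rows[0,2) x cols[0,16) = 2x16
Op 5 cut(0, 5): punch at orig (0,5); cuts so far [(0, 5), (1, 1)]; region rows[0,2) x cols[0,16) = 2x16
Op 6 cut(1, 0): punch at orig (1,0); cuts so far [(0, 5), (1, 0), (1, 1)]; region rows[0,2) x cols[0,16) = 2x16
Op 7 cut(0, 3): punch at orig (0,3); cuts so far [(0, 3), (0, 5), (1, 0), (1, 1)]; region rows[0,2) x cols[0,16) = 2x16
Unfold 1 (reflect across h@2): 8 holes -> [(0, 3), (0, 5), (1, 0), (1, 1), (2, 0), (2, 1), (3, 3), (3, 5)]
Unfold 2 (reflect across h@4): 16 holes -> [(0, 3), (0, 5), (1, 0), (1, 1), (2, 0), (2, 1), (3, 3), (3, 5), (4, 3), (4, 5), (5, 0), (5, 1), (6, 0), (6, 1), (7, 3), (7, 5)]
Unfold 3 (reflect across v@16): 32 holes -> [(0, 3), (0, 5), (0, 26), (0, 28), (1, 0), (1, 1), (1, 30), (1, 31), (2, 0), (2, 1), (2, 30), (2, 31), (3, 3), (3, 5), (3, 26), (3, 28), (4, 3), (4, 5), (4, 26), (4, 28), (5, 0), (5, 1), (5, 30), (5, 31), (6, 0), (6, 1), (6, 30), (6, 31), (7, 3), (7, 5), (7, 26), (7, 28)]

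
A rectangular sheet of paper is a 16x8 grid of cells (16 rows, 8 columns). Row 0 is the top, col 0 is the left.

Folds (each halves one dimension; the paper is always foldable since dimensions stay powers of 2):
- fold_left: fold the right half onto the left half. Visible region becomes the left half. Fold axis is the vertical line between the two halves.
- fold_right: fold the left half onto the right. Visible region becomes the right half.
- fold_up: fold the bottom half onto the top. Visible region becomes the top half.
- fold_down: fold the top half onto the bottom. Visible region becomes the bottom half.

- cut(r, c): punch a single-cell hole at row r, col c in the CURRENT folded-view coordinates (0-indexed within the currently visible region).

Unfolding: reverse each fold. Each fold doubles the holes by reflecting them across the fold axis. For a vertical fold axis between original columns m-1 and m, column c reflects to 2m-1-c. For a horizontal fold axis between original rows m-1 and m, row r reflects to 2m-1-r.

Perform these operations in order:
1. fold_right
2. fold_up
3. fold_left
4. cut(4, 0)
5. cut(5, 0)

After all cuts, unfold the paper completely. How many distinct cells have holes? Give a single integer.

Answer: 16

Derivation:
Op 1 fold_right: fold axis v@4; visible region now rows[0,16) x cols[4,8) = 16x4
Op 2 fold_up: fold axis h@8; visible region now rows[0,8) x cols[4,8) = 8x4
Op 3 fold_left: fold axis v@6; visible region now rows[0,8) x cols[4,6) = 8x2
Op 4 cut(4, 0): punch at orig (4,4); cuts so far [(4, 4)]; region rows[0,8) x cols[4,6) = 8x2
Op 5 cut(5, 0): punch at orig (5,4); cuts so far [(4, 4), (5, 4)]; region rows[0,8) x cols[4,6) = 8x2
Unfold 1 (reflect across v@6): 4 holes -> [(4, 4), (4, 7), (5, 4), (5, 7)]
Unfold 2 (reflect across h@8): 8 holes -> [(4, 4), (4, 7), (5, 4), (5, 7), (10, 4), (10, 7), (11, 4), (11, 7)]
Unfold 3 (reflect across v@4): 16 holes -> [(4, 0), (4, 3), (4, 4), (4, 7), (5, 0), (5, 3), (5, 4), (5, 7), (10, 0), (10, 3), (10, 4), (10, 7), (11, 0), (11, 3), (11, 4), (11, 7)]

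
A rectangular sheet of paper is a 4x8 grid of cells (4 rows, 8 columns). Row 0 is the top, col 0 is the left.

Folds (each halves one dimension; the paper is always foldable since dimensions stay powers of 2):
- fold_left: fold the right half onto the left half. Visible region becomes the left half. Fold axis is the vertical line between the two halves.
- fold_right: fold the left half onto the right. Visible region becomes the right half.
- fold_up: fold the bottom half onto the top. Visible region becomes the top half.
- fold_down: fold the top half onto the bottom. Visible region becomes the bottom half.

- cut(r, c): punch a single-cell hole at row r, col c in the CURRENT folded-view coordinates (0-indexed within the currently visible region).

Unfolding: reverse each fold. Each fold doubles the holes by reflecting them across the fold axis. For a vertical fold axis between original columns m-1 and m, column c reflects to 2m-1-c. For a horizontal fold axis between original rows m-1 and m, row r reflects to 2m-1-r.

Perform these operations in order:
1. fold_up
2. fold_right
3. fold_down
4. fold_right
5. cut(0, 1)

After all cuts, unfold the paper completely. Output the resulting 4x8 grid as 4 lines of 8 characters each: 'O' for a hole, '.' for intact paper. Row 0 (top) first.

Op 1 fold_up: fold axis h@2; visible region now rows[0,2) x cols[0,8) = 2x8
Op 2 fold_right: fold axis v@4; visible region now rows[0,2) x cols[4,8) = 2x4
Op 3 fold_down: fold axis h@1; visible region now rows[1,2) x cols[4,8) = 1x4
Op 4 fold_right: fold axis v@6; visible region now rows[1,2) x cols[6,8) = 1x2
Op 5 cut(0, 1): punch at orig (1,7); cuts so far [(1, 7)]; region rows[1,2) x cols[6,8) = 1x2
Unfold 1 (reflect across v@6): 2 holes -> [(1, 4), (1, 7)]
Unfold 2 (reflect across h@1): 4 holes -> [(0, 4), (0, 7), (1, 4), (1, 7)]
Unfold 3 (reflect across v@4): 8 holes -> [(0, 0), (0, 3), (0, 4), (0, 7), (1, 0), (1, 3), (1, 4), (1, 7)]
Unfold 4 (reflect across h@2): 16 holes -> [(0, 0), (0, 3), (0, 4), (0, 7), (1, 0), (1, 3), (1, 4), (1, 7), (2, 0), (2, 3), (2, 4), (2, 7), (3, 0), (3, 3), (3, 4), (3, 7)]

Answer: O..OO..O
O..OO..O
O..OO..O
O..OO..O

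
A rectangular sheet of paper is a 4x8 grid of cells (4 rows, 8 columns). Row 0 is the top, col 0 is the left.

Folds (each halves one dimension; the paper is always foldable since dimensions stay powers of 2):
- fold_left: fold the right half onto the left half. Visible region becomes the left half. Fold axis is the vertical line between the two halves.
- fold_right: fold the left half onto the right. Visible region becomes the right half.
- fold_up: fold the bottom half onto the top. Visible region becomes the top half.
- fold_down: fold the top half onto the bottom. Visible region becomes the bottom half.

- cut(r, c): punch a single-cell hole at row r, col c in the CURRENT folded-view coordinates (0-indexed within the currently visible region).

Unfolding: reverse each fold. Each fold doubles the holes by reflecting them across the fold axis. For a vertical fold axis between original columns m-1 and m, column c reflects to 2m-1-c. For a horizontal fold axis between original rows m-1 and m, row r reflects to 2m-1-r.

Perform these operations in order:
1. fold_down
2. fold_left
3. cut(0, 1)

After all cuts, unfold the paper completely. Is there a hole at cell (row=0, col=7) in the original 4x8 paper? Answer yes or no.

Answer: no

Derivation:
Op 1 fold_down: fold axis h@2; visible region now rows[2,4) x cols[0,8) = 2x8
Op 2 fold_left: fold axis v@4; visible region now rows[2,4) x cols[0,4) = 2x4
Op 3 cut(0, 1): punch at orig (2,1); cuts so far [(2, 1)]; region rows[2,4) x cols[0,4) = 2x4
Unfold 1 (reflect across v@4): 2 holes -> [(2, 1), (2, 6)]
Unfold 2 (reflect across h@2): 4 holes -> [(1, 1), (1, 6), (2, 1), (2, 6)]
Holes: [(1, 1), (1, 6), (2, 1), (2, 6)]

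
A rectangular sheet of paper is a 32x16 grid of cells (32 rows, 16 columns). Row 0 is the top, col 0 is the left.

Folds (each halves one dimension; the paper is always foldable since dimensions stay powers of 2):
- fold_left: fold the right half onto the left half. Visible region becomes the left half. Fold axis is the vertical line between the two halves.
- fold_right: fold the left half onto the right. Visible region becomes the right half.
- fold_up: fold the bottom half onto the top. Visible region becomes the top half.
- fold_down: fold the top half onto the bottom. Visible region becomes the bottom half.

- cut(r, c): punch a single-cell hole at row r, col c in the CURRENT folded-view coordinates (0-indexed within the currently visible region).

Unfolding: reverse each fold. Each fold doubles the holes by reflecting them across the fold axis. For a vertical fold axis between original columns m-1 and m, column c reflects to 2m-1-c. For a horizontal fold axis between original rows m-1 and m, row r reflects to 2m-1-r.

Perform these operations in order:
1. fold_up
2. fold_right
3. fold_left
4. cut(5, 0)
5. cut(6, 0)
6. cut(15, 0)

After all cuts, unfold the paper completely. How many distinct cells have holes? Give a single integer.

Answer: 24

Derivation:
Op 1 fold_up: fold axis h@16; visible region now rows[0,16) x cols[0,16) = 16x16
Op 2 fold_right: fold axis v@8; visible region now rows[0,16) x cols[8,16) = 16x8
Op 3 fold_left: fold axis v@12; visible region now rows[0,16) x cols[8,12) = 16x4
Op 4 cut(5, 0): punch at orig (5,8); cuts so far [(5, 8)]; region rows[0,16) x cols[8,12) = 16x4
Op 5 cut(6, 0): punch at orig (6,8); cuts so far [(5, 8), (6, 8)]; region rows[0,16) x cols[8,12) = 16x4
Op 6 cut(15, 0): punch at orig (15,8); cuts so far [(5, 8), (6, 8), (15, 8)]; region rows[0,16) x cols[8,12) = 16x4
Unfold 1 (reflect across v@12): 6 holes -> [(5, 8), (5, 15), (6, 8), (6, 15), (15, 8), (15, 15)]
Unfold 2 (reflect across v@8): 12 holes -> [(5, 0), (5, 7), (5, 8), (5, 15), (6, 0), (6, 7), (6, 8), (6, 15), (15, 0), (15, 7), (15, 8), (15, 15)]
Unfold 3 (reflect across h@16): 24 holes -> [(5, 0), (5, 7), (5, 8), (5, 15), (6, 0), (6, 7), (6, 8), (6, 15), (15, 0), (15, 7), (15, 8), (15, 15), (16, 0), (16, 7), (16, 8), (16, 15), (25, 0), (25, 7), (25, 8), (25, 15), (26, 0), (26, 7), (26, 8), (26, 15)]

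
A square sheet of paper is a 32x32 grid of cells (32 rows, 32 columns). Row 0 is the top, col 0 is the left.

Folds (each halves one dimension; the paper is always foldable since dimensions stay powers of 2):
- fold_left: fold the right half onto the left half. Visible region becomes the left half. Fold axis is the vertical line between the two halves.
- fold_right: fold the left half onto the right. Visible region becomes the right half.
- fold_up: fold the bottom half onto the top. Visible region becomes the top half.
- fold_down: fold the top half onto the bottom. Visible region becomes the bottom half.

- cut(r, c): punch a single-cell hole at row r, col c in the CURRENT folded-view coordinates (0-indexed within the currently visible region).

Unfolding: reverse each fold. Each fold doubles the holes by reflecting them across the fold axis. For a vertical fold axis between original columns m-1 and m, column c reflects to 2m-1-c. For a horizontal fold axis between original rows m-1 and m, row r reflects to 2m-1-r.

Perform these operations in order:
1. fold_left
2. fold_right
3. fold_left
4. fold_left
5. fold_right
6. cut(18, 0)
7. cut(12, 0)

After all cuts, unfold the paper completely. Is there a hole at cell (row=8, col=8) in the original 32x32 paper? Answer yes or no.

Answer: no

Derivation:
Op 1 fold_left: fold axis v@16; visible region now rows[0,32) x cols[0,16) = 32x16
Op 2 fold_right: fold axis v@8; visible region now rows[0,32) x cols[8,16) = 32x8
Op 3 fold_left: fold axis v@12; visible region now rows[0,32) x cols[8,12) = 32x4
Op 4 fold_left: fold axis v@10; visible region now rows[0,32) x cols[8,10) = 32x2
Op 5 fold_right: fold axis v@9; visible region now rows[0,32) x cols[9,10) = 32x1
Op 6 cut(18, 0): punch at orig (18,9); cuts so far [(18, 9)]; region rows[0,32) x cols[9,10) = 32x1
Op 7 cut(12, 0): punch at orig (12,9); cuts so far [(12, 9), (18, 9)]; region rows[0,32) x cols[9,10) = 32x1
Unfold 1 (reflect across v@9): 4 holes -> [(12, 8), (12, 9), (18, 8), (18, 9)]
Unfold 2 (reflect across v@10): 8 holes -> [(12, 8), (12, 9), (12, 10), (12, 11), (18, 8), (18, 9), (18, 10), (18, 11)]
Unfold 3 (reflect across v@12): 16 holes -> [(12, 8), (12, 9), (12, 10), (12, 11), (12, 12), (12, 13), (12, 14), (12, 15), (18, 8), (18, 9), (18, 10), (18, 11), (18, 12), (18, 13), (18, 14), (18, 15)]
Unfold 4 (reflect across v@8): 32 holes -> [(12, 0), (12, 1), (12, 2), (12, 3), (12, 4), (12, 5), (12, 6), (12, 7), (12, 8), (12, 9), (12, 10), (12, 11), (12, 12), (12, 13), (12, 14), (12, 15), (18, 0), (18, 1), (18, 2), (18, 3), (18, 4), (18, 5), (18, 6), (18, 7), (18, 8), (18, 9), (18, 10), (18, 11), (18, 12), (18, 13), (18, 14), (18, 15)]
Unfold 5 (reflect across v@16): 64 holes -> [(12, 0), (12, 1), (12, 2), (12, 3), (12, 4), (12, 5), (12, 6), (12, 7), (12, 8), (12, 9), (12, 10), (12, 11), (12, 12), (12, 13), (12, 14), (12, 15), (12, 16), (12, 17), (12, 18), (12, 19), (12, 20), (12, 21), (12, 22), (12, 23), (12, 24), (12, 25), (12, 26), (12, 27), (12, 28), (12, 29), (12, 30), (12, 31), (18, 0), (18, 1), (18, 2), (18, 3), (18, 4), (18, 5), (18, 6), (18, 7), (18, 8), (18, 9), (18, 10), (18, 11), (18, 12), (18, 13), (18, 14), (18, 15), (18, 16), (18, 17), (18, 18), (18, 19), (18, 20), (18, 21), (18, 22), (18, 23), (18, 24), (18, 25), (18, 26), (18, 27), (18, 28), (18, 29), (18, 30), (18, 31)]
Holes: [(12, 0), (12, 1), (12, 2), (12, 3), (12, 4), (12, 5), (12, 6), (12, 7), (12, 8), (12, 9), (12, 10), (12, 11), (12, 12), (12, 13), (12, 14), (12, 15), (12, 16), (12, 17), (12, 18), (12, 19), (12, 20), (12, 21), (12, 22), (12, 23), (12, 24), (12, 25), (12, 26), (12, 27), (12, 28), (12, 29), (12, 30), (12, 31), (18, 0), (18, 1), (18, 2), (18, 3), (18, 4), (18, 5), (18, 6), (18, 7), (18, 8), (18, 9), (18, 10), (18, 11), (18, 12), (18, 13), (18, 14), (18, 15), (18, 16), (18, 17), (18, 18), (18, 19), (18, 20), (18, 21), (18, 22), (18, 23), (18, 24), (18, 25), (18, 26), (18, 27), (18, 28), (18, 29), (18, 30), (18, 31)]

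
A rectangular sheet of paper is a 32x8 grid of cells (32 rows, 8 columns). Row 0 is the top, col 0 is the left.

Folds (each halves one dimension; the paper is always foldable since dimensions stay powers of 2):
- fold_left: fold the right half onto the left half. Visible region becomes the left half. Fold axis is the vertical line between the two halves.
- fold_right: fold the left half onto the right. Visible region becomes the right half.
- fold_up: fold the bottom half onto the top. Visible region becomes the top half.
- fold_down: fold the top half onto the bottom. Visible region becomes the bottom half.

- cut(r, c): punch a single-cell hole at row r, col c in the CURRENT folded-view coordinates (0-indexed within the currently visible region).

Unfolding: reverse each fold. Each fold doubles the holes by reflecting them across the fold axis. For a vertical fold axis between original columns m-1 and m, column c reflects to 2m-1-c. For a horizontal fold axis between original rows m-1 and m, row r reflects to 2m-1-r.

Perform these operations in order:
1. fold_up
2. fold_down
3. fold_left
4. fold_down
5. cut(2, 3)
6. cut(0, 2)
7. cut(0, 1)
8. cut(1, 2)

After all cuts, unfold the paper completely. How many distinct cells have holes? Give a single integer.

Answer: 64

Derivation:
Op 1 fold_up: fold axis h@16; visible region now rows[0,16) x cols[0,8) = 16x8
Op 2 fold_down: fold axis h@8; visible region now rows[8,16) x cols[0,8) = 8x8
Op 3 fold_left: fold axis v@4; visible region now rows[8,16) x cols[0,4) = 8x4
Op 4 fold_down: fold axis h@12; visible region now rows[12,16) x cols[0,4) = 4x4
Op 5 cut(2, 3): punch at orig (14,3); cuts so far [(14, 3)]; region rows[12,16) x cols[0,4) = 4x4
Op 6 cut(0, 2): punch at orig (12,2); cuts so far [(12, 2), (14, 3)]; region rows[12,16) x cols[0,4) = 4x4
Op 7 cut(0, 1): punch at orig (12,1); cuts so far [(12, 1), (12, 2), (14, 3)]; region rows[12,16) x cols[0,4) = 4x4
Op 8 cut(1, 2): punch at orig (13,2); cuts so far [(12, 1), (12, 2), (13, 2), (14, 3)]; region rows[12,16) x cols[0,4) = 4x4
Unfold 1 (reflect across h@12): 8 holes -> [(9, 3), (10, 2), (11, 1), (11, 2), (12, 1), (12, 2), (13, 2), (14, 3)]
Unfold 2 (reflect across v@4): 16 holes -> [(9, 3), (9, 4), (10, 2), (10, 5), (11, 1), (11, 2), (11, 5), (11, 6), (12, 1), (12, 2), (12, 5), (12, 6), (13, 2), (13, 5), (14, 3), (14, 4)]
Unfold 3 (reflect across h@8): 32 holes -> [(1, 3), (1, 4), (2, 2), (2, 5), (3, 1), (3, 2), (3, 5), (3, 6), (4, 1), (4, 2), (4, 5), (4, 6), (5, 2), (5, 5), (6, 3), (6, 4), (9, 3), (9, 4), (10, 2), (10, 5), (11, 1), (11, 2), (11, 5), (11, 6), (12, 1), (12, 2), (12, 5), (12, 6), (13, 2), (13, 5), (14, 3), (14, 4)]
Unfold 4 (reflect across h@16): 64 holes -> [(1, 3), (1, 4), (2, 2), (2, 5), (3, 1), (3, 2), (3, 5), (3, 6), (4, 1), (4, 2), (4, 5), (4, 6), (5, 2), (5, 5), (6, 3), (6, 4), (9, 3), (9, 4), (10, 2), (10, 5), (11, 1), (11, 2), (11, 5), (11, 6), (12, 1), (12, 2), (12, 5), (12, 6), (13, 2), (13, 5), (14, 3), (14, 4), (17, 3), (17, 4), (18, 2), (18, 5), (19, 1), (19, 2), (19, 5), (19, 6), (20, 1), (20, 2), (20, 5), (20, 6), (21, 2), (21, 5), (22, 3), (22, 4), (25, 3), (25, 4), (26, 2), (26, 5), (27, 1), (27, 2), (27, 5), (27, 6), (28, 1), (28, 2), (28, 5), (28, 6), (29, 2), (29, 5), (30, 3), (30, 4)]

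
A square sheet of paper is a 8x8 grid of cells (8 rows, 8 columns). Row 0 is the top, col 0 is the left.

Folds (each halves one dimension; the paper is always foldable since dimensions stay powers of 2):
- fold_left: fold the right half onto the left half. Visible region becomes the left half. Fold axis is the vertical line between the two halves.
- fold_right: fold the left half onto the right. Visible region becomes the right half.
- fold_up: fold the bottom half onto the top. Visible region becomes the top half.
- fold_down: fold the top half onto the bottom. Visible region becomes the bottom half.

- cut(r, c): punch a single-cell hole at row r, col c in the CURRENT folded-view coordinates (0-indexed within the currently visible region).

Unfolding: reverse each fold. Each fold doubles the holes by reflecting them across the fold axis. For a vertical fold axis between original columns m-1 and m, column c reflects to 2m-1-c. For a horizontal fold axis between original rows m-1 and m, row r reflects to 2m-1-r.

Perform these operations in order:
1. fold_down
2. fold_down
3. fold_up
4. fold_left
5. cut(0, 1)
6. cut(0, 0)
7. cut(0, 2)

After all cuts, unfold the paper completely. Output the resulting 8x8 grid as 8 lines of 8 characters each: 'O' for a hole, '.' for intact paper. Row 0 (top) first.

Answer: OOO..OOO
OOO..OOO
OOO..OOO
OOO..OOO
OOO..OOO
OOO..OOO
OOO..OOO
OOO..OOO

Derivation:
Op 1 fold_down: fold axis h@4; visible region now rows[4,8) x cols[0,8) = 4x8
Op 2 fold_down: fold axis h@6; visible region now rows[6,8) x cols[0,8) = 2x8
Op 3 fold_up: fold axis h@7; visible region now rows[6,7) x cols[0,8) = 1x8
Op 4 fold_left: fold axis v@4; visible region now rows[6,7) x cols[0,4) = 1x4
Op 5 cut(0, 1): punch at orig (6,1); cuts so far [(6, 1)]; region rows[6,7) x cols[0,4) = 1x4
Op 6 cut(0, 0): punch at orig (6,0); cuts so far [(6, 0), (6, 1)]; region rows[6,7) x cols[0,4) = 1x4
Op 7 cut(0, 2): punch at orig (6,2); cuts so far [(6, 0), (6, 1), (6, 2)]; region rows[6,7) x cols[0,4) = 1x4
Unfold 1 (reflect across v@4): 6 holes -> [(6, 0), (6, 1), (6, 2), (6, 5), (6, 6), (6, 7)]
Unfold 2 (reflect across h@7): 12 holes -> [(6, 0), (6, 1), (6, 2), (6, 5), (6, 6), (6, 7), (7, 0), (7, 1), (7, 2), (7, 5), (7, 6), (7, 7)]
Unfold 3 (reflect across h@6): 24 holes -> [(4, 0), (4, 1), (4, 2), (4, 5), (4, 6), (4, 7), (5, 0), (5, 1), (5, 2), (5, 5), (5, 6), (5, 7), (6, 0), (6, 1), (6, 2), (6, 5), (6, 6), (6, 7), (7, 0), (7, 1), (7, 2), (7, 5), (7, 6), (7, 7)]
Unfold 4 (reflect across h@4): 48 holes -> [(0, 0), (0, 1), (0, 2), (0, 5), (0, 6), (0, 7), (1, 0), (1, 1), (1, 2), (1, 5), (1, 6), (1, 7), (2, 0), (2, 1), (2, 2), (2, 5), (2, 6), (2, 7), (3, 0), (3, 1), (3, 2), (3, 5), (3, 6), (3, 7), (4, 0), (4, 1), (4, 2), (4, 5), (4, 6), (4, 7), (5, 0), (5, 1), (5, 2), (5, 5), (5, 6), (5, 7), (6, 0), (6, 1), (6, 2), (6, 5), (6, 6), (6, 7), (7, 0), (7, 1), (7, 2), (7, 5), (7, 6), (7, 7)]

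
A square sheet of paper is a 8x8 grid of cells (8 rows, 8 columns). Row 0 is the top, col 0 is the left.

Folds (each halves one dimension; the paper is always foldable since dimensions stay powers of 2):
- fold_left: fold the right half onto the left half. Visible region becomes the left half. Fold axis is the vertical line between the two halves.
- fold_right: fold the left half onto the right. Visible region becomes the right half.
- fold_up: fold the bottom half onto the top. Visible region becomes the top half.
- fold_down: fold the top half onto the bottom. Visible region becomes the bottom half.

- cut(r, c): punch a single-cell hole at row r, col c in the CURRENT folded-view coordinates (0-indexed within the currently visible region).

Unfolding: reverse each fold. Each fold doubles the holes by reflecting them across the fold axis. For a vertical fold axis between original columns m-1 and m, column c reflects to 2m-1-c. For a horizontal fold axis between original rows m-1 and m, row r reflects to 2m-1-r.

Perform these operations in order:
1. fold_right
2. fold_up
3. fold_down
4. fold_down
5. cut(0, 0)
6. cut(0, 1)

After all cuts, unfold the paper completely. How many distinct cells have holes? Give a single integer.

Op 1 fold_right: fold axis v@4; visible region now rows[0,8) x cols[4,8) = 8x4
Op 2 fold_up: fold axis h@4; visible region now rows[0,4) x cols[4,8) = 4x4
Op 3 fold_down: fold axis h@2; visible region now rows[2,4) x cols[4,8) = 2x4
Op 4 fold_down: fold axis h@3; visible region now rows[3,4) x cols[4,8) = 1x4
Op 5 cut(0, 0): punch at orig (3,4); cuts so far [(3, 4)]; region rows[3,4) x cols[4,8) = 1x4
Op 6 cut(0, 1): punch at orig (3,5); cuts so far [(3, 4), (3, 5)]; region rows[3,4) x cols[4,8) = 1x4
Unfold 1 (reflect across h@3): 4 holes -> [(2, 4), (2, 5), (3, 4), (3, 5)]
Unfold 2 (reflect across h@2): 8 holes -> [(0, 4), (0, 5), (1, 4), (1, 5), (2, 4), (2, 5), (3, 4), (3, 5)]
Unfold 3 (reflect across h@4): 16 holes -> [(0, 4), (0, 5), (1, 4), (1, 5), (2, 4), (2, 5), (3, 4), (3, 5), (4, 4), (4, 5), (5, 4), (5, 5), (6, 4), (6, 5), (7, 4), (7, 5)]
Unfold 4 (reflect across v@4): 32 holes -> [(0, 2), (0, 3), (0, 4), (0, 5), (1, 2), (1, 3), (1, 4), (1, 5), (2, 2), (2, 3), (2, 4), (2, 5), (3, 2), (3, 3), (3, 4), (3, 5), (4, 2), (4, 3), (4, 4), (4, 5), (5, 2), (5, 3), (5, 4), (5, 5), (6, 2), (6, 3), (6, 4), (6, 5), (7, 2), (7, 3), (7, 4), (7, 5)]

Answer: 32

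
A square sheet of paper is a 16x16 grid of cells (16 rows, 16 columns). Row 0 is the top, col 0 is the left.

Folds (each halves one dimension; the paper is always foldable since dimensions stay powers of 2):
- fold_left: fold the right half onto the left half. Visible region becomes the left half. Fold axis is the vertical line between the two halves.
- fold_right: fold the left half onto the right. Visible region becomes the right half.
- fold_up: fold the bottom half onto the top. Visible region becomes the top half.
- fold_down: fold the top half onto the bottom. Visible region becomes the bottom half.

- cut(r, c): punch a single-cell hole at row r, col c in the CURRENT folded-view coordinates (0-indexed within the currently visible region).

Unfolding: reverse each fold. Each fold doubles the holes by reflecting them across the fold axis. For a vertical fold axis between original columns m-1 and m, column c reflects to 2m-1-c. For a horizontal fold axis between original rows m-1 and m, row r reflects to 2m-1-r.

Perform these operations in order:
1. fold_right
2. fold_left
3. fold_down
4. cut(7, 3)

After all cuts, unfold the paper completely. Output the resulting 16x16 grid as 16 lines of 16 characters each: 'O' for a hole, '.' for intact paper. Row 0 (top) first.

Op 1 fold_right: fold axis v@8; visible region now rows[0,16) x cols[8,16) = 16x8
Op 2 fold_left: fold axis v@12; visible region now rows[0,16) x cols[8,12) = 16x4
Op 3 fold_down: fold axis h@8; visible region now rows[8,16) x cols[8,12) = 8x4
Op 4 cut(7, 3): punch at orig (15,11); cuts so far [(15, 11)]; region rows[8,16) x cols[8,12) = 8x4
Unfold 1 (reflect across h@8): 2 holes -> [(0, 11), (15, 11)]
Unfold 2 (reflect across v@12): 4 holes -> [(0, 11), (0, 12), (15, 11), (15, 12)]
Unfold 3 (reflect across v@8): 8 holes -> [(0, 3), (0, 4), (0, 11), (0, 12), (15, 3), (15, 4), (15, 11), (15, 12)]

Answer: ...OO......OO...
................
................
................
................
................
................
................
................
................
................
................
................
................
................
...OO......OO...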